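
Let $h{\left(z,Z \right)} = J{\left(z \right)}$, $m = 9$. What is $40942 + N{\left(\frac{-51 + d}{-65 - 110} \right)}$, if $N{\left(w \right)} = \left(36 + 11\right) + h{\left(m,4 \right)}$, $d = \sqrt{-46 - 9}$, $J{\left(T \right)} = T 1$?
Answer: $40998$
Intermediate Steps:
$J{\left(T \right)} = T$
$h{\left(z,Z \right)} = z$
$d = i \sqrt{55}$ ($d = \sqrt{-55} = i \sqrt{55} \approx 7.4162 i$)
$N{\left(w \right)} = 56$ ($N{\left(w \right)} = \left(36 + 11\right) + 9 = 47 + 9 = 56$)
$40942 + N{\left(\frac{-51 + d}{-65 - 110} \right)} = 40942 + 56 = 40998$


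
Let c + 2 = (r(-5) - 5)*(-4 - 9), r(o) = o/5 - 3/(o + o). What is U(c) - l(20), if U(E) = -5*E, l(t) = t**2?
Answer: -1521/2 ≈ -760.50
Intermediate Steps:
r(o) = -3/(2*o) + o/5 (r(o) = o*(1/5) - 3*1/(2*o) = o/5 - 3/(2*o) = -3/(2*o) + o/5)
c = 721/10 (c = -2 + ((-3/2/(-5) + (1/5)*(-5)) - 5)*(-4 - 9) = -2 + ((-3/2*(-1/5) - 1) - 5)*(-13) = -2 + ((3/10 - 1) - 5)*(-13) = -2 + (-7/10 - 5)*(-13) = -2 - 57/10*(-13) = -2 + 741/10 = 721/10 ≈ 72.100)
U(c) - l(20) = -5*721/10 - 1*20**2 = -721/2 - 1*400 = -721/2 - 400 = -1521/2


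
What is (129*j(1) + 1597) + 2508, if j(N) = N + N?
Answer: 4363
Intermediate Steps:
j(N) = 2*N
(129*j(1) + 1597) + 2508 = (129*(2*1) + 1597) + 2508 = (129*2 + 1597) + 2508 = (258 + 1597) + 2508 = 1855 + 2508 = 4363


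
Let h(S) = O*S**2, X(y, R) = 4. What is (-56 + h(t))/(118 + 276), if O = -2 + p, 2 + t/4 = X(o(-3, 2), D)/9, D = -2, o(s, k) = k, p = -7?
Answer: -1820/1773 ≈ -1.0265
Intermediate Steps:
t = -56/9 (t = -8 + 4*(4/9) = -8 + 16/9 = -56/9 ≈ -6.2222)
O = -9 (O = -2 - 7 = -9)
h(S) = -9*S**2
(-56 + h(t))/(118 + 276) = (-56 - 9*(-56/9)**2)/(118 + 276) = (-56 - 9*3136/81)/394 = (-56 - 3136/9)*(1/394) = -3640/9*1/394 = -1820/1773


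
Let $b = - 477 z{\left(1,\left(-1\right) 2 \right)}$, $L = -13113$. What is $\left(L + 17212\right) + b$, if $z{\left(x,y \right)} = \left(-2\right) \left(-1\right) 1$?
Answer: $3145$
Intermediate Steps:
$z{\left(x,y \right)} = 2$ ($z{\left(x,y \right)} = 2 \cdot 1 = 2$)
$b = -954$ ($b = \left(-477\right) 2 = -954$)
$\left(L + 17212\right) + b = \left(-13113 + 17212\right) - 954 = 4099 - 954 = 3145$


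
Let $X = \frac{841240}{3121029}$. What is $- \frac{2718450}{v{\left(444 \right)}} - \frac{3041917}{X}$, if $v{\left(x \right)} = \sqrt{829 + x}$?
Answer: $- \frac{9493911172593}{841240} - \frac{2718450 \sqrt{1273}}{1273} \approx -1.1362 \cdot 10^{7}$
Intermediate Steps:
$X = \frac{841240}{3121029}$ ($X = 841240 \cdot \frac{1}{3121029} = \frac{841240}{3121029} \approx 0.26954$)
$- \frac{2718450}{v{\left(444 \right)}} - \frac{3041917}{X} = - \frac{2718450}{\sqrt{829 + 444}} - \frac{3041917}{\frac{841240}{3121029}} = - \frac{2718450}{\sqrt{1273}} - \frac{9493911172593}{841240} = - 2718450 \frac{\sqrt{1273}}{1273} - \frac{9493911172593}{841240} = - \frac{2718450 \sqrt{1273}}{1273} - \frac{9493911172593}{841240} = - \frac{9493911172593}{841240} - \frac{2718450 \sqrt{1273}}{1273}$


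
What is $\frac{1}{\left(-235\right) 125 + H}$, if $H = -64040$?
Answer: $- \frac{1}{93415} \approx -1.0705 \cdot 10^{-5}$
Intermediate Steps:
$\frac{1}{\left(-235\right) 125 + H} = \frac{1}{\left(-235\right) 125 - 64040} = \frac{1}{-29375 - 64040} = \frac{1}{-93415} = - \frac{1}{93415}$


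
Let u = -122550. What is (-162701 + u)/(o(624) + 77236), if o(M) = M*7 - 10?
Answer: -285251/81594 ≈ -3.4960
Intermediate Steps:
o(M) = -10 + 7*M (o(M) = 7*M - 10 = -10 + 7*M)
(-162701 + u)/(o(624) + 77236) = (-162701 - 122550)/((-10 + 7*624) + 77236) = -285251/((-10 + 4368) + 77236) = -285251/(4358 + 77236) = -285251/81594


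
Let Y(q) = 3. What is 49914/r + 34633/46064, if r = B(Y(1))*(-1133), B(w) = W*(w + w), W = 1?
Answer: -343967227/52190512 ≈ -6.5906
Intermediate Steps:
B(w) = 2*w (B(w) = 1*(w + w) = 1*(2*w) = 2*w)
r = -6798 (r = (2*3)*(-1133) = 6*(-1133) = -6798)
49914/r + 34633/46064 = 49914/(-6798) + 34633/46064 = 49914*(-1/6798) + 34633*(1/46064) = -8319/1133 + 34633/46064 = -343967227/52190512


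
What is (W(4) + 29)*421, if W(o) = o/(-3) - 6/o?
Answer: 66097/6 ≈ 11016.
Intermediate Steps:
W(o) = -6/o - o/3 (W(o) = o*(-1/3) - 6/o = -o/3 - 6/o = -6/o - o/3)
(W(4) + 29)*421 = ((-6/4 - 1/3*4) + 29)*421 = ((-6*1/4 - 4/3) + 29)*421 = ((-3/2 - 4/3) + 29)*421 = (-17/6 + 29)*421 = (157/6)*421 = 66097/6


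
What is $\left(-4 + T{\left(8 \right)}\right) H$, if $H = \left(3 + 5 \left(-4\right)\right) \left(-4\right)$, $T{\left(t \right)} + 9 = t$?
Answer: $-340$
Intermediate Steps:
$T{\left(t \right)} = -9 + t$
$H = 68$ ($H = \left(3 - 20\right) \left(-4\right) = \left(-17\right) \left(-4\right) = 68$)
$\left(-4 + T{\left(8 \right)}\right) H = \left(-4 + \left(-9 + 8\right)\right) 68 = \left(-4 - 1\right) 68 = \left(-5\right) 68 = -340$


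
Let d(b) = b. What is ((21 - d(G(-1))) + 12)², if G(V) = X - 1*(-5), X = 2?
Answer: 676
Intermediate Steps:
G(V) = 7 (G(V) = 2 - 1*(-5) = 2 + 5 = 7)
((21 - d(G(-1))) + 12)² = ((21 - 1*7) + 12)² = ((21 - 7) + 12)² = (14 + 12)² = 26² = 676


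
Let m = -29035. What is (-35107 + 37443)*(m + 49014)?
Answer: 46670944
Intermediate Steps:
(-35107 + 37443)*(m + 49014) = (-35107 + 37443)*(-29035 + 49014) = 2336*19979 = 46670944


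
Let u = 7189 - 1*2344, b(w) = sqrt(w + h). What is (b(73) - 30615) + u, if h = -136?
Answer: -25770 + 3*I*sqrt(7) ≈ -25770.0 + 7.9373*I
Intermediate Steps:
b(w) = sqrt(-136 + w) (b(w) = sqrt(w - 136) = sqrt(-136 + w))
u = 4845 (u = 7189 - 2344 = 4845)
(b(73) - 30615) + u = (sqrt(-136 + 73) - 30615) + 4845 = (sqrt(-63) - 30615) + 4845 = (3*I*sqrt(7) - 30615) + 4845 = (-30615 + 3*I*sqrt(7)) + 4845 = -25770 + 3*I*sqrt(7)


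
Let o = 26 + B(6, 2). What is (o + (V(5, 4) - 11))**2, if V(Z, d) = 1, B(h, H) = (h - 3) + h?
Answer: 625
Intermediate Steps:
B(h, H) = -3 + 2*h (B(h, H) = (-3 + h) + h = -3 + 2*h)
o = 35 (o = 26 + (-3 + 2*6) = 26 + (-3 + 12) = 26 + 9 = 35)
(o + (V(5, 4) - 11))**2 = (35 + (1 - 11))**2 = (35 - 10)**2 = 25**2 = 625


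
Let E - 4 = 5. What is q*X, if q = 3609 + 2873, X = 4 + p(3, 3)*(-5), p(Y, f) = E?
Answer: -265762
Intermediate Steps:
E = 9 (E = 4 + 5 = 9)
p(Y, f) = 9
X = -41 (X = 4 + 9*(-5) = 4 - 45 = -41)
q = 6482
q*X = 6482*(-41) = -265762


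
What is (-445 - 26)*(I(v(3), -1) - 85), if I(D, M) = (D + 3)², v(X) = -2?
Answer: 39564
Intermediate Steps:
I(D, M) = (3 + D)²
(-445 - 26)*(I(v(3), -1) - 85) = (-445 - 26)*((3 - 2)² - 85) = -471*(1² - 85) = -471*(1 - 85) = -471*(-84) = 39564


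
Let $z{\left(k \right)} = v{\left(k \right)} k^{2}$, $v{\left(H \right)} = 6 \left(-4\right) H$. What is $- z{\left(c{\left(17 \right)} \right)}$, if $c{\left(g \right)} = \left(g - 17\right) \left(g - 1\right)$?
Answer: $0$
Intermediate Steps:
$v{\left(H \right)} = - 24 H$
$c{\left(g \right)} = \left(-1 + g\right) \left(-17 + g\right)$ ($c{\left(g \right)} = \left(-17 + g\right) \left(-1 + g\right) = \left(-1 + g\right) \left(-17 + g\right)$)
$z{\left(k \right)} = - 24 k^{3}$ ($z{\left(k \right)} = - 24 k k^{2} = - 24 k^{3}$)
$- z{\left(c{\left(17 \right)} \right)} = - \left(-24\right) \left(17 + 17^{2} - 306\right)^{3} = - \left(-24\right) \left(17 + 289 - 306\right)^{3} = - \left(-24\right) 0^{3} = - \left(-24\right) 0 = \left(-1\right) 0 = 0$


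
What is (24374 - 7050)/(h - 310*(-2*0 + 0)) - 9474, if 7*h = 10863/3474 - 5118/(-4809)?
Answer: 50466270406/2593337 ≈ 19460.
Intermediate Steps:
h = 2593337/4331306 (h = (10863/3474 - 5118/(-4809))/7 = (10863*(1/3474) - 5118*(-1/4809))/7 = (1207/386 + 1706/1603)/7 = (⅐)*(2593337/618758) = 2593337/4331306 ≈ 0.59874)
(24374 - 7050)/(h - 310*(-2*0 + 0)) - 9474 = (24374 - 7050)/(2593337/4331306 - 310*(-2*0 + 0)) - 9474 = 17324/(2593337/4331306 - 310*(0 + 0)) - 9474 = 17324/(2593337/4331306 - 310*0) - 9474 = 17324/(2593337/4331306 - 62*0) - 9474 = 17324/(2593337/4331306 + 0) - 9474 = 17324/(2593337/4331306) - 9474 = 17324*(4331306/2593337) - 9474 = 75035545144/2593337 - 9474 = 50466270406/2593337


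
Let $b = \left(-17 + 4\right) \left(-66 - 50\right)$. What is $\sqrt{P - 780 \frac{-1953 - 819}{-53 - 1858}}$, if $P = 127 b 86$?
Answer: $\frac{2 \sqrt{201748246}}{7} \approx 4058.2$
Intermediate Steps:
$b = 1508$ ($b = \left(-13\right) \left(-116\right) = 1508$)
$P = 16470376$ ($P = 127 \cdot 1508 \cdot 86 = 191516 \cdot 86 = 16470376$)
$\sqrt{P - 780 \frac{-1953 - 819}{-53 - 1858}} = \sqrt{16470376 - 780 \frac{-1953 - 819}{-53 - 1858}} = \sqrt{16470376 - 780 \left(- \frac{2772}{-1911}\right)} = \sqrt{16470376 - 780 \left(\left(-2772\right) \left(- \frac{1}{1911}\right)\right)} = \sqrt{16470376 - \frac{7920}{7}} = \sqrt{\frac{115284712}{7}} = \frac{2 \sqrt{201748246}}{7}$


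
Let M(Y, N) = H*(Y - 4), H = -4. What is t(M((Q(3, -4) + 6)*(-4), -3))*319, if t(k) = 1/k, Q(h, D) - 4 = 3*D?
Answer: -319/16 ≈ -19.938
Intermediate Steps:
Q(h, D) = 4 + 3*D
M(Y, N) = 16 - 4*Y (M(Y, N) = -4*(Y - 4) = -4*(-4 + Y) = 16 - 4*Y)
t(M((Q(3, -4) + 6)*(-4), -3))*319 = 319/(16 - 4*((4 + 3*(-4)) + 6)*(-4)) = 319/(16 - 4*((4 - 12) + 6)*(-4)) = 319/(16 - 4*(-8 + 6)*(-4)) = 319/(16 - (-8)*(-4)) = 319/(16 - 4*8) = 319/(16 - 32) = 319/(-16) = -1/16*319 = -319/16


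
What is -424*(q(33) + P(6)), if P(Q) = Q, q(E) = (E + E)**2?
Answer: -1849488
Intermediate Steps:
q(E) = 4*E**2 (q(E) = (2*E)**2 = 4*E**2)
-424*(q(33) + P(6)) = -424*(4*33**2 + 6) = -424*(4*1089 + 6) = -424*(4356 + 6) = -424*4362 = -1849488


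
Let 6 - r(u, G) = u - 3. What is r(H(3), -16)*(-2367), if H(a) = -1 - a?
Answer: -30771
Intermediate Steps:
r(u, G) = 9 - u (r(u, G) = 6 - (u - 3) = 6 - (-3 + u) = 6 + (3 - u) = 9 - u)
r(H(3), -16)*(-2367) = (9 - (-1 - 1*3))*(-2367) = (9 - (-1 - 3))*(-2367) = (9 - 1*(-4))*(-2367) = (9 + 4)*(-2367) = 13*(-2367) = -30771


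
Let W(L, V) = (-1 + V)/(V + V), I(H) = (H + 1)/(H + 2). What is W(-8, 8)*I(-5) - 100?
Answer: -1193/12 ≈ -99.417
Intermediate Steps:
I(H) = (1 + H)/(2 + H)
W(L, V) = (-1 + V)/(2*V) (W(L, V) = (-1 + V)/((2*V)) = (-1 + V)*(1/(2*V)) = (-1 + V)/(2*V))
W(-8, 8)*I(-5) - 100 = ((1/2)*(-1 + 8)/8)*((1 - 5)/(2 - 5)) - 100 = ((1/2)*(1/8)*7)*(-4/(-3)) - 100 = 7*(-1/3*(-4))/16 - 100 = (7/16)*(4/3) - 100 = 7/12 - 100 = -1193/12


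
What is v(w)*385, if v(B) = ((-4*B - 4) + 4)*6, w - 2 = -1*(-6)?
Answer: -73920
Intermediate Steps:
w = 8 (w = 2 - 1*(-6) = 2 + 6 = 8)
v(B) = -24*B (v(B) = ((-4 - 4*B) + 4)*6 = -4*B*6 = -24*B)
v(w)*385 = -24*8*385 = -192*385 = -73920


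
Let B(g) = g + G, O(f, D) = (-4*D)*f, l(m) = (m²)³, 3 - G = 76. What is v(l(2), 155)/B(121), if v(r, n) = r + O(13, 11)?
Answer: -127/12 ≈ -10.583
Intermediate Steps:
G = -73 (G = 3 - 1*76 = 3 - 76 = -73)
l(m) = m⁶
O(f, D) = -4*D*f
B(g) = -73 + g (B(g) = g - 73 = -73 + g)
v(r, n) = -572 + r (v(r, n) = r - 4*11*13 = r - 572 = -572 + r)
v(l(2), 155)/B(121) = (-572 + 2⁶)/(-73 + 121) = (-572 + 64)/48 = -508*1/48 = -127/12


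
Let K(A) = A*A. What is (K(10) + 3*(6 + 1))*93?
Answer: 11253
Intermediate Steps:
K(A) = A²
(K(10) + 3*(6 + 1))*93 = (10² + 3*(6 + 1))*93 = (100 + 3*7)*93 = (100 + 21)*93 = 121*93 = 11253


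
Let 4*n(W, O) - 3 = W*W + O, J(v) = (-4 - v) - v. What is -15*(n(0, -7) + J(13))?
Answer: 465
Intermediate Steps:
J(v) = -4 - 2*v
n(W, O) = ¾ + O/4 + W²/4 (n(W, O) = ¾ + (W*W + O)/4 = ¾ + (W² + O)/4 = ¾ + (O + W²)/4 = ¾ + (O/4 + W²/4) = ¾ + O/4 + W²/4)
-15*(n(0, -7) + J(13)) = -15*((¾ + (¼)*(-7) + (¼)*0²) + (-4 - 2*13)) = -15*((¾ - 7/4 + (¼)*0) + (-4 - 26)) = -15*((¾ - 7/4 + 0) - 30) = -15*(-1 - 30) = -15*(-31) = 465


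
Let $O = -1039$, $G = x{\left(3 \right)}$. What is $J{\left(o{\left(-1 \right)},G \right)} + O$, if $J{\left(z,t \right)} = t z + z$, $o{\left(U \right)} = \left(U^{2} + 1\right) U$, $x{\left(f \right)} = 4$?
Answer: $-1049$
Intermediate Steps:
$o{\left(U \right)} = U \left(1 + U^{2}\right)$ ($o{\left(U \right)} = \left(1 + U^{2}\right) U = U \left(1 + U^{2}\right)$)
$G = 4$
$J{\left(z,t \right)} = z + t z$
$J{\left(o{\left(-1 \right)},G \right)} + O = \left(-1 + \left(-1\right)^{3}\right) \left(1 + 4\right) - 1039 = \left(-1 - 1\right) 5 - 1039 = \left(-2\right) 5 - 1039 = -10 - 1039 = -1049$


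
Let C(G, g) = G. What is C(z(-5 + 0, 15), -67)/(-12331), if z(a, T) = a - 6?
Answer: 1/1121 ≈ 0.00089206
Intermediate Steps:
z(a, T) = -6 + a
C(z(-5 + 0, 15), -67)/(-12331) = (-6 + (-5 + 0))/(-12331) = (-6 - 5)*(-1/12331) = -11*(-1/12331) = 1/1121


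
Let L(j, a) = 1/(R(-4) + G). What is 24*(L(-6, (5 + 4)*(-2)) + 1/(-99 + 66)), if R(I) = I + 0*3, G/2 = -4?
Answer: -30/11 ≈ -2.7273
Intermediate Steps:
G = -8 (G = 2*(-4) = -8)
R(I) = I (R(I) = I + 0 = I)
L(j, a) = -1/12 (L(j, a) = 1/(-4 - 8) = 1/(-12) = -1/12)
24*(L(-6, (5 + 4)*(-2)) + 1/(-99 + 66)) = 24*(-1/12 + 1/(-99 + 66)) = 24*(-1/12 + 1/(-33)) = 24*(-1/12 - 1/33) = 24*(-5/44) = -30/11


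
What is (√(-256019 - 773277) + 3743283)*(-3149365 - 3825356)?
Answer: -26108354549043 - 27898884*I*√64331 ≈ -2.6108e+13 - 7.0762e+9*I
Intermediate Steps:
(√(-256019 - 773277) + 3743283)*(-3149365 - 3825356) = (√(-1029296) + 3743283)*(-6974721) = (4*I*√64331 + 3743283)*(-6974721) = (3743283 + 4*I*√64331)*(-6974721) = -26108354549043 - 27898884*I*√64331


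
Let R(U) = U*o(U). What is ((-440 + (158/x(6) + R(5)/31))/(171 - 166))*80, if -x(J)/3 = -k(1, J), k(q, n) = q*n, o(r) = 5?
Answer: -1921376/279 ≈ -6886.6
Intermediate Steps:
k(q, n) = n*q
x(J) = 3*J (x(J) = -(-3)*J*1 = -(-3)*J = 3*J)
R(U) = 5*U (R(U) = U*5 = 5*U)
((-440 + (158/x(6) + R(5)/31))/(171 - 166))*80 = ((-440 + (158/((3*6)) + (5*5)/31))/(171 - 166))*80 = ((-440 + (158/18 + 25*(1/31)))/5)*80 = ((-440 + (158*(1/18) + 25/31))*(1/5))*80 = ((-440 + (79/9 + 25/31))*(1/5))*80 = ((-440 + 2674/279)*(1/5))*80 = -120086/279*1/5*80 = -120086/1395*80 = -1921376/279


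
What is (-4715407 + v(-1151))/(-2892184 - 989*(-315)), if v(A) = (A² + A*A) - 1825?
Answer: 2067630/2580649 ≈ 0.80121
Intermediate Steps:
v(A) = -1825 + 2*A² (v(A) = (A² + A²) - 1825 = 2*A² - 1825 = -1825 + 2*A²)
(-4715407 + v(-1151))/(-2892184 - 989*(-315)) = (-4715407 + (-1825 + 2*(-1151)²))/(-2892184 - 989*(-315)) = (-4715407 + (-1825 + 2*1324801))/(-2892184 + 311535) = (-4715407 + (-1825 + 2649602))/(-2580649) = (-4715407 + 2647777)*(-1/2580649) = -2067630*(-1/2580649) = 2067630/2580649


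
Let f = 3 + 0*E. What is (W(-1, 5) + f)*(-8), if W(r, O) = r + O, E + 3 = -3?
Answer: -56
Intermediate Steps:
E = -6 (E = -3 - 3 = -6)
f = 3 (f = 3 + 0*(-6) = 3 + 0 = 3)
W(r, O) = O + r
(W(-1, 5) + f)*(-8) = ((5 - 1) + 3)*(-8) = (4 + 3)*(-8) = 7*(-8) = -56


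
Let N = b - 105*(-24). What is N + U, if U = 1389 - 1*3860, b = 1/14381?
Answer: 704670/14381 ≈ 49.000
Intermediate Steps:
b = 1/14381 ≈ 6.9536e-5
U = -2471 (U = 1389 - 3860 = -2471)
N = 36240121/14381 (N = 1/14381 - 105*(-24) = 1/14381 + 2520 = 36240121/14381 ≈ 2520.0)
N + U = 36240121/14381 - 2471 = 704670/14381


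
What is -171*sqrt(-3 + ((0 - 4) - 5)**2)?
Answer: -171*sqrt(78) ≈ -1510.2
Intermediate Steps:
-171*sqrt(-3 + ((0 - 4) - 5)**2) = -171*sqrt(-3 + (-4 - 5)**2) = -171*sqrt(-3 + (-9)**2) = -171*sqrt(-3 + 81) = -171*sqrt(78)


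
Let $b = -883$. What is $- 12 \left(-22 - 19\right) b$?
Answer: $-434436$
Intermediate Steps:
$- 12 \left(-22 - 19\right) b = - 12 \left(-22 - 19\right) \left(-883\right) = \left(-12\right) \left(-41\right) \left(-883\right) = 492 \left(-883\right) = -434436$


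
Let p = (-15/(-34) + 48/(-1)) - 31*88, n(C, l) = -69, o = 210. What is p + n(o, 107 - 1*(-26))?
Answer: -96715/34 ≈ -2844.6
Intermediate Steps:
p = -94369/34 (p = (-15*(-1/34) + 48*(-1)) - 2728 = (15/34 - 48) - 2728 = -1617/34 - 2728 = -94369/34 ≈ -2775.6)
p + n(o, 107 - 1*(-26)) = -94369/34 - 69 = -96715/34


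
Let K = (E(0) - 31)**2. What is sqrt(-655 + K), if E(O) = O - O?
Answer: 3*sqrt(34) ≈ 17.493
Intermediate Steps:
E(O) = 0
K = 961 (K = (0 - 31)**2 = (-31)**2 = 961)
sqrt(-655 + K) = sqrt(-655 + 961) = sqrt(306) = 3*sqrt(34)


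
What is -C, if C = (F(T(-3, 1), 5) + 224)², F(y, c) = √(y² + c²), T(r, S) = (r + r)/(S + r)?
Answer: -(224 + √34)² ≈ -52822.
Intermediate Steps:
T(r, S) = 2*r/(S + r) (T(r, S) = (2*r)/(S + r) = 2*r/(S + r))
F(y, c) = √(c² + y²)
C = (224 + √34)² (C = (√(5² + (2*(-3)/(1 - 3))²) + 224)² = (√(25 + (2*(-3)/(-2))²) + 224)² = (√(25 + (2*(-3)*(-½))²) + 224)² = (√(25 + 3²) + 224)² = (√(25 + 9) + 224)² = (√34 + 224)² = (224 + √34)² ≈ 52822.)
-C = -(224 + √34)²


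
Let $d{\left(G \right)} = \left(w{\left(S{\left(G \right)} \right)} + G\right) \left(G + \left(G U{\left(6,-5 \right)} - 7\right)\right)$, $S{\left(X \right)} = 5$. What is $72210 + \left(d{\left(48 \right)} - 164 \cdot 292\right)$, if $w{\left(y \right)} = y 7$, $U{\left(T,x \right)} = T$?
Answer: $51629$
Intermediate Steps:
$w{\left(y \right)} = 7 y$
$d{\left(G \right)} = \left(-7 + 7 G\right) \left(35 + G\right)$ ($d{\left(G \right)} = \left(7 \cdot 5 + G\right) \left(G + \left(G 6 - 7\right)\right) = \left(35 + G\right) \left(G + \left(6 G - 7\right)\right) = \left(35 + G\right) \left(G + \left(-7 + 6 G\right)\right) = \left(35 + G\right) \left(-7 + 7 G\right) = \left(-7 + 7 G\right) \left(35 + G\right)$)
$72210 + \left(d{\left(48 \right)} - 164 \cdot 292\right) = 72210 + \left(\left(-245 + 7 \cdot 48^{2} + 238 \cdot 48\right) - 164 \cdot 292\right) = 72210 + \left(\left(-245 + 7 \cdot 2304 + 11424\right) - 47888\right) = 72210 + \left(\left(-245 + 16128 + 11424\right) - 47888\right) = 72210 + \left(27307 - 47888\right) = 72210 - 20581 = 51629$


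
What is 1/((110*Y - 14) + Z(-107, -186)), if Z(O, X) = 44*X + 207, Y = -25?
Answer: -1/10741 ≈ -9.3101e-5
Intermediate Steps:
Z(O, X) = 207 + 44*X
1/((110*Y - 14) + Z(-107, -186)) = 1/((110*(-25) - 14) + (207 + 44*(-186))) = 1/((-2750 - 14) + (207 - 8184)) = 1/(-2764 - 7977) = 1/(-10741) = -1/10741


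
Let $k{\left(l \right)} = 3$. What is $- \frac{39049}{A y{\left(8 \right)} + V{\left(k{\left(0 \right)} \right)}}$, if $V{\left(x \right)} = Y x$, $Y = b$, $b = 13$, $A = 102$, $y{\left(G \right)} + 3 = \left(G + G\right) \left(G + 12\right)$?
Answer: $- \frac{39049}{32373} \approx -1.2062$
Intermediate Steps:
$y{\left(G \right)} = -3 + 2 G \left(12 + G\right)$ ($y{\left(G \right)} = -3 + \left(G + G\right) \left(G + 12\right) = -3 + 2 G \left(12 + G\right)$)
$Y = 13$
$V{\left(x \right)} = 13 x$
$- \frac{39049}{A y{\left(8 \right)} + V{\left(k{\left(0 \right)} \right)}} = - \frac{39049}{102 \left(-3 + 2 \cdot 8^{2} + 24 \cdot 8\right) + 13 \cdot 3} = - \frac{39049}{102 \left(-3 + 2 \cdot 64 + 192\right) + 39} = - \frac{39049}{102 \left(-3 + 128 + 192\right) + 39} = - \frac{39049}{102 \cdot 317 + 39} = - \frac{39049}{32334 + 39} = - \frac{39049}{32373}$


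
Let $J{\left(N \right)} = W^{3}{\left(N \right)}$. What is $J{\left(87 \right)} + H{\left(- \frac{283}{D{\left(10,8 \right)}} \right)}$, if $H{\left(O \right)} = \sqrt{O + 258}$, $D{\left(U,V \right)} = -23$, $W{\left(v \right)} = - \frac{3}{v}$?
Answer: $- \frac{1}{24389} + \frac{\sqrt{142991}}{23} \approx 16.441$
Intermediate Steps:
$H{\left(O \right)} = \sqrt{258 + O}$
$J{\left(N \right)} = - \frac{27}{N^{3}}$ ($J{\left(N \right)} = \left(- \frac{3}{N}\right)^{3} = - \frac{27}{N^{3}}$)
$J{\left(87 \right)} + H{\left(- \frac{283}{D{\left(10,8 \right)}} \right)} = - \frac{27}{658503} + \sqrt{258 - \frac{283}{-23}} = \left(-27\right) \frac{1}{658503} + \sqrt{258 - - \frac{283}{23}} = - \frac{1}{24389} + \sqrt{258 + \frac{283}{23}} = - \frac{1}{24389} + \sqrt{\frac{6217}{23}} = - \frac{1}{24389} + \frac{\sqrt{142991}}{23}$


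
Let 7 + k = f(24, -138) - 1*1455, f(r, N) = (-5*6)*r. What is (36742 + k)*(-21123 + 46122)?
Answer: 863965440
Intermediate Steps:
f(r, N) = -30*r
k = -2182 (k = -7 + (-30*24 - 1*1455) = -7 + (-720 - 1455) = -7 - 2175 = -2182)
(36742 + k)*(-21123 + 46122) = (36742 - 2182)*(-21123 + 46122) = 34560*24999 = 863965440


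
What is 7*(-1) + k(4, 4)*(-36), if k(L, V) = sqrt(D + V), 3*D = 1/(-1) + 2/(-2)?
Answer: -7 - 12*sqrt(30) ≈ -72.727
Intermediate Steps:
D = -2/3 (D = (1/(-1) + 2/(-2))/3 = (1*(-1) + 2*(-1/2))/3 = (-1 - 1)/3 = (1/3)*(-2) = -2/3 ≈ -0.66667)
k(L, V) = sqrt(-2/3 + V)
7*(-1) + k(4, 4)*(-36) = 7*(-1) + (sqrt(-6 + 9*4)/3)*(-36) = -7 + (sqrt(-6 + 36)/3)*(-36) = -7 + (sqrt(30)/3)*(-36) = -7 - 12*sqrt(30)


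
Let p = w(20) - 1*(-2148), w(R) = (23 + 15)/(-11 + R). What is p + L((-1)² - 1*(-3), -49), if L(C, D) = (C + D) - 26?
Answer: 18731/9 ≈ 2081.2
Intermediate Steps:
w(R) = 38/(-11 + R)
L(C, D) = -26 + C + D
p = 19370/9 (p = 38/(-11 + 20) - 1*(-2148) = 38/9 + 2148 = 19370/9 ≈ 2152.2)
p + L((-1)² - 1*(-3), -49) = 19370/9 + (-26 + ((-1)² - 1*(-3)) - 49) = 19370/9 + (-26 + (1 + 3) - 49) = 19370/9 + (-26 + 4 - 49) = 19370/9 - 71 = 18731/9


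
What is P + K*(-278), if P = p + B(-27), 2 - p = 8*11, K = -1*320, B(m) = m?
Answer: 88847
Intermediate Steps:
K = -320
p = -86 (p = 2 - 8*11 = 2 - 1*88 = 2 - 88 = -86)
P = -113 (P = -86 - 27 = -113)
P + K*(-278) = -113 - 320*(-278) = -113 + 88960 = 88847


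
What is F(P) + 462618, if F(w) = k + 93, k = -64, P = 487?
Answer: 462647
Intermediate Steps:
F(w) = 29 (F(w) = -64 + 93 = 29)
F(P) + 462618 = 29 + 462618 = 462647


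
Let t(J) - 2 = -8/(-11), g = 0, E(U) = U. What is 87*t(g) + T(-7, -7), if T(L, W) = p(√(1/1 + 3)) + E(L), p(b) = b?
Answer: 2555/11 ≈ 232.27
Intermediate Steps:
t(J) = 30/11 (t(J) = 2 - 8/(-11) = 2 - 8*(-1/11) = 2 + 8/11 = 30/11)
T(L, W) = 2 + L (T(L, W) = √(1/1 + 3) + L = √(1 + 3) + L = √4 + L = 2 + L)
87*t(g) + T(-7, -7) = 87*(30/11) + (2 - 7) = 2610/11 - 5 = 2555/11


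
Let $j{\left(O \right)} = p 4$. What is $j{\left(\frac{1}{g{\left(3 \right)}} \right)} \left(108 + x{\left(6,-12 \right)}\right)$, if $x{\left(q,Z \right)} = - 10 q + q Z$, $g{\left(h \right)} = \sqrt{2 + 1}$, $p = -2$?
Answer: $192$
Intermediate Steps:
$g{\left(h \right)} = \sqrt{3}$
$x{\left(q,Z \right)} = - 10 q + Z q$
$j{\left(O \right)} = -8$ ($j{\left(O \right)} = \left(-2\right) 4 = -8$)
$j{\left(\frac{1}{g{\left(3 \right)}} \right)} \left(108 + x{\left(6,-12 \right)}\right) = - 8 \left(108 + 6 \left(-10 - 12\right)\right) = - 8 \left(108 + 6 \left(-22\right)\right) = - 8 \left(108 - 132\right) = \left(-8\right) \left(-24\right) = 192$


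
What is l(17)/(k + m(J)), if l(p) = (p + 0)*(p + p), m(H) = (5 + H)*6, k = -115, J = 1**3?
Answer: -578/79 ≈ -7.3165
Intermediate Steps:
J = 1
m(H) = 30 + 6*H
l(p) = 2*p**2 (l(p) = p*(2*p) = 2*p**2)
l(17)/(k + m(J)) = (2*17**2)/(-115 + (30 + 6*1)) = (2*289)/(-115 + (30 + 6)) = 578/(-115 + 36) = 578/(-79) = -1/79*578 = -578/79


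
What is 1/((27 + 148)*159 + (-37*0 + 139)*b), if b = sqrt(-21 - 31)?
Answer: 27825/775235317 - 278*I*sqrt(13)/775235317 ≈ 3.5892e-5 - 1.293e-6*I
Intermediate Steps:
b = 2*I*sqrt(13) (b = sqrt(-52) = 2*I*sqrt(13) ≈ 7.2111*I)
1/((27 + 148)*159 + (-37*0 + 139)*b) = 1/((27 + 148)*159 + (-37*0 + 139)*(2*I*sqrt(13))) = 1/(175*159 + (0 + 139)*(2*I*sqrt(13))) = 1/(27825 + 139*(2*I*sqrt(13))) = 1/(27825 + 278*I*sqrt(13))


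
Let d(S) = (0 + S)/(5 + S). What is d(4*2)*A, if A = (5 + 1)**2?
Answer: 288/13 ≈ 22.154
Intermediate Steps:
d(S) = S/(5 + S)
A = 36 (A = 6**2 = 36)
d(4*2)*A = ((4*2)/(5 + 4*2))*36 = (8/(5 + 8))*36 = (8/13)*36 = 288/13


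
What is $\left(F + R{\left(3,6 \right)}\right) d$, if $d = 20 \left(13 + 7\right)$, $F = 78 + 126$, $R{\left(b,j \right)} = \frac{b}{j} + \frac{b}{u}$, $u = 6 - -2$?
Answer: $81950$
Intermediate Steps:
$u = 8$ ($u = 6 + 2 = 8$)
$R{\left(b,j \right)} = \frac{b}{8} + \frac{b}{j}$ ($R{\left(b,j \right)} = \frac{b}{j} + \frac{b}{8} = \frac{b}{8} + \frac{b}{j}$)
$F = 204$
$d = 400$ ($d = 20 \cdot 20 = 400$)
$\left(F + R{\left(3,6 \right)}\right) d = \left(204 + \left(\frac{1}{8} \cdot 3 + \frac{3}{6}\right)\right) 400 = \left(204 + \left(\frac{3}{8} + 3 \cdot \frac{1}{6}\right)\right) 400 = \left(204 + \left(\frac{3}{8} + \frac{1}{2}\right)\right) 400 = \left(204 + \frac{7}{8}\right) 400 = \frac{1639}{8} \cdot 400 = 81950$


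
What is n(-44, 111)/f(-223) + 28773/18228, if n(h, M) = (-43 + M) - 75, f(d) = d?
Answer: 2181325/1354948 ≈ 1.6099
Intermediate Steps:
n(h, M) = -118 + M
n(-44, 111)/f(-223) + 28773/18228 = (-118 + 111)/(-223) + 28773/18228 = -7*(-1/223) + 28773*(1/18228) = 7/223 + 9591/6076 = 2181325/1354948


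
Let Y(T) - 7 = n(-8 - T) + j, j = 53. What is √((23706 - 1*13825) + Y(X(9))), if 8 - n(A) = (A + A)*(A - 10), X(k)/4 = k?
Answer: √5197 ≈ 72.090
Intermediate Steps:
X(k) = 4*k
n(A) = 8 - 2*A*(-10 + A) (n(A) = 8 - (A + A)*(A - 10) = 8 - 2*A*(-10 + A))
Y(T) = -92 - 20*T - 2*(-8 - T)² (Y(T) = 7 + ((8 - 2*(-8 - T)² + 20*(-8 - T)) + 53) = 7 + ((8 - 2*(-8 - T)² + (-160 - 20*T)) + 53) = 7 + ((-152 - 20*T - 2*(-8 - T)²) + 53) = 7 + (-99 - 20*T - 2*(-8 - T)²) = -92 - 20*T - 2*(-8 - T)²)
√((23706 - 1*13825) + Y(X(9))) = √((23706 - 1*13825) + (-220 - 208*9 - 2*(4*9)²)) = √((23706 - 13825) + (-220 - 52*36 - 2*36²)) = √(9881 + (-220 - 1872 - 2*1296)) = √(9881 + (-220 - 1872 - 2592)) = √(9881 - 4684) = √5197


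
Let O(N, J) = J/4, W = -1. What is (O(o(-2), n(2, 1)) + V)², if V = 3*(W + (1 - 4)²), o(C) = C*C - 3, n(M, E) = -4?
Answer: 529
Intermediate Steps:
o(C) = -3 + C² (o(C) = C² - 3 = -3 + C²)
O(N, J) = J/4 (O(N, J) = J*(¼) = J/4)
V = 24 (V = 3*(-1 + (1 - 4)²) = 3*(-1 + (-3)²) = 3*(-1 + 9) = 3*8 = 24)
(O(o(-2), n(2, 1)) + V)² = ((¼)*(-4) + 24)² = (-1 + 24)² = 23² = 529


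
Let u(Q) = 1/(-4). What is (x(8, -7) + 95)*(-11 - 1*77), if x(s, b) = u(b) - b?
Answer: -8954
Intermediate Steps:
u(Q) = -1/4
x(s, b) = -1/4 - b
(x(8, -7) + 95)*(-11 - 1*77) = ((-1/4 - 1*(-7)) + 95)*(-11 - 1*77) = ((-1/4 + 7) + 95)*(-11 - 77) = (27/4 + 95)*(-88) = (407/4)*(-88) = -8954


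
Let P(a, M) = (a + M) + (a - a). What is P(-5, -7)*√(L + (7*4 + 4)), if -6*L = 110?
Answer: -4*√123 ≈ -44.362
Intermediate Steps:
P(a, M) = M + a (P(a, M) = (M + a) + 0 = M + a)
L = -55/3 (L = -⅙*110 = -55/3 ≈ -18.333)
P(-5, -7)*√(L + (7*4 + 4)) = (-7 - 5)*√(-55/3 + (7*4 + 4)) = -12*√(-55/3 + (28 + 4)) = -12*√(-55/3 + 32) = -4*√123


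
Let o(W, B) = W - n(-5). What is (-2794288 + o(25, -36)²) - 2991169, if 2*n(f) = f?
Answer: -23138803/4 ≈ -5.7847e+6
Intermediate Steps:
n(f) = f/2
o(W, B) = 5/2 + W (o(W, B) = W - (-5)/2 = W - 1*(-5/2) = W + 5/2 = 5/2 + W)
(-2794288 + o(25, -36)²) - 2991169 = (-2794288 + (5/2 + 25)²) - 2991169 = (-2794288 + (55/2)²) - 2991169 = (-2794288 + 3025/4) - 2991169 = -11174127/4 - 2991169 = -23138803/4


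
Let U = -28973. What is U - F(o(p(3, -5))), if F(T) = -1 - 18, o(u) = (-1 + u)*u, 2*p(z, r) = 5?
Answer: -28954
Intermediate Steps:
p(z, r) = 5/2 (p(z, r) = (1/2)*5 = 5/2)
o(u) = u*(-1 + u)
F(T) = -19
U - F(o(p(3, -5))) = -28973 - 1*(-19) = -28973 + 19 = -28954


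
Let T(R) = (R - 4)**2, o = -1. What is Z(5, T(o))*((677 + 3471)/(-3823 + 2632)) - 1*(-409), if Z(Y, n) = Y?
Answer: 466379/1191 ≈ 391.59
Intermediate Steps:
T(R) = (-4 + R)**2
Z(5, T(o))*((677 + 3471)/(-3823 + 2632)) - 1*(-409) = 5*((677 + 3471)/(-3823 + 2632)) - 1*(-409) = 5*(4148/(-1191)) + 409 = 5*(4148*(-1/1191)) + 409 = 5*(-4148/1191) + 409 = -20740/1191 + 409 = 466379/1191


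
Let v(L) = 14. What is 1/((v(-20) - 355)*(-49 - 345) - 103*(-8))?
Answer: 1/135178 ≈ 7.3977e-6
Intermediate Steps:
1/((v(-20) - 355)*(-49 - 345) - 103*(-8)) = 1/((14 - 355)*(-49 - 345) - 103*(-8)) = 1/(-341*(-394) + 824) = 1/(134354 + 824) = 1/135178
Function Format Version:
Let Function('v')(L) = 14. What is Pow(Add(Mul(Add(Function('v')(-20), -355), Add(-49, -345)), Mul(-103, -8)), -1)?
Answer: Rational(1, 135178) ≈ 7.3977e-6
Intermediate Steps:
Pow(Add(Mul(Add(Function('v')(-20), -355), Add(-49, -345)), Mul(-103, -8)), -1) = Pow(Add(Mul(Add(14, -355), Add(-49, -345)), Mul(-103, -8)), -1) = Pow(Add(Mul(-341, -394), 824), -1) = Pow(Add(134354, 824), -1) = Pow(135178, -1) = Rational(1, 135178)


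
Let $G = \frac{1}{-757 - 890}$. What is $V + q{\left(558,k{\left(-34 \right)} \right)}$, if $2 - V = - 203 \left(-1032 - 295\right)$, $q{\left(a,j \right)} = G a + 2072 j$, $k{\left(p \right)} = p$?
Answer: $- \frac{62188403}{183} \approx -3.3983 \cdot 10^{5}$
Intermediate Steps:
$G = - \frac{1}{1647}$ ($G = \frac{1}{-1647} = - \frac{1}{1647} \approx -0.00060716$)
$q{\left(a,j \right)} = 2072 j - \frac{a}{1647}$ ($q{\left(a,j \right)} = - \frac{a}{1647} + 2072 j = 2072 j - \frac{a}{1647}$)
$V = -269379$ ($V = 2 - - 203 \left(-1032 - 295\right) = 2 - \left(-203\right) \left(-1327\right) = 2 - 269381 = -269379$)
$V + q{\left(558,k{\left(-34 \right)} \right)} = -269379 + \left(2072 \left(-34\right) - \frac{62}{183}\right) = -269379 - \frac{12892046}{183} = - \frac{62188403}{183}$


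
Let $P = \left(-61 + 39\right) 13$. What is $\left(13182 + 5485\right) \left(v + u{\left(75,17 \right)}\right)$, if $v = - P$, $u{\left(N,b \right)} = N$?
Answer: $6738787$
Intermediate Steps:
$P = -286$ ($P = \left(-22\right) 13 = -286$)
$v = 286$ ($v = \left(-1\right) \left(-286\right) = 286$)
$\left(13182 + 5485\right) \left(v + u{\left(75,17 \right)}\right) = \left(13182 + 5485\right) \left(286 + 75\right) = 18667 \cdot 361 = 6738787$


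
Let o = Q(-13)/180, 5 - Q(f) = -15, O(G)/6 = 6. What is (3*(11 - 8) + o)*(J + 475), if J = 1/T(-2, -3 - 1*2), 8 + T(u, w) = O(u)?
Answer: 545341/126 ≈ 4328.1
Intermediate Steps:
O(G) = 36 (O(G) = 6*6 = 36)
Q(f) = 20 (Q(f) = 5 - 1*(-15) = 5 + 15 = 20)
T(u, w) = 28 (T(u, w) = -8 + 36 = 28)
o = ⅑ (o = 20/180 = 20*(1/180) = ⅑ ≈ 0.11111)
J = 1/28 ≈ 0.035714
(3*(11 - 8) + o)*(J + 475) = (3*(11 - 8) + ⅑)*(1/28 + 475) = (3*3 + ⅑)*(13301/28) = (9 + ⅑)*(13301/28) = (82/9)*(13301/28) = 545341/126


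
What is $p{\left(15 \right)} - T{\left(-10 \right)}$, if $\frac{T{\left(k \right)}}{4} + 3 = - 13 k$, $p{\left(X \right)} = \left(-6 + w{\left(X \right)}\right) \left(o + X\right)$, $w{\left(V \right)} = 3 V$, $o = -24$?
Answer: $-859$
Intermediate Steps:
$p{\left(X \right)} = \left(-24 + X\right) \left(-6 + 3 X\right)$ ($p{\left(X \right)} = \left(-6 + 3 X\right) \left(-24 + X\right) = \left(-24 + X\right) \left(-6 + 3 X\right)$)
$T{\left(k \right)} = -12 - 52 k$ ($T{\left(k \right)} = -12 + 4 \left(- 13 k\right) = -12 - 52 k$)
$p{\left(15 \right)} - T{\left(-10 \right)} = \left(144 - 1170 + 3 \cdot 15^{2}\right) - \left(-12 - -520\right) = \left(144 - 1170 + 3 \cdot 225\right) - \left(-12 + 520\right) = \left(144 - 1170 + 675\right) - 508 = -351 - 508 = -859$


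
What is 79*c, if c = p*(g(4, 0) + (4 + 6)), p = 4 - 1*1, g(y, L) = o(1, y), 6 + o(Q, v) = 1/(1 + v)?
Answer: 4977/5 ≈ 995.40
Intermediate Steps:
o(Q, v) = -6 + 1/(1 + v)
g(y, L) = (-5 - 6*y)/(1 + y)
p = 3 (p = 4 - 1 = 3)
c = 63/5 (c = 3*((-5 - 6*4)/(1 + 4) + (4 + 6)) = 3*((-5 - 24)/5 + 10) = 3*((⅕)*(-29) + 10) = 3*(-29/5 + 10) = 3*(21/5) = 63/5 ≈ 12.600)
79*c = 79*(63/5) = 4977/5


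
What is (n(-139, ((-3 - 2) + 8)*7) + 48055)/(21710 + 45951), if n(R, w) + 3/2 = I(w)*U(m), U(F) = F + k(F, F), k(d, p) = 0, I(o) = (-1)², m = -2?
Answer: 96103/135322 ≈ 0.71018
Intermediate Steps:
I(o) = 1
U(F) = F (U(F) = F + 0 = F)
n(R, w) = -7/2 (n(R, w) = -3/2 + 1*(-2) = -3/2 - 2 = -7/2)
(n(-139, ((-3 - 2) + 8)*7) + 48055)/(21710 + 45951) = (-7/2 + 48055)/(21710 + 45951) = (96103/2)/67661 = (96103/2)*(1/67661) = 96103/135322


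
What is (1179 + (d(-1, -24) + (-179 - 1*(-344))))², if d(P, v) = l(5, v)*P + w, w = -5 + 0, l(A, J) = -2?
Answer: 1798281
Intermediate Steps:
w = -5
d(P, v) = -5 - 2*P (d(P, v) = -2*P - 5 = -5 - 2*P)
(1179 + (d(-1, -24) + (-179 - 1*(-344))))² = (1179 + ((-5 - 2*(-1)) + (-179 - 1*(-344))))² = (1179 + ((-5 + 2) + (-179 + 344)))² = (1179 + (-3 + 165))² = (1179 + 162)² = 1341² = 1798281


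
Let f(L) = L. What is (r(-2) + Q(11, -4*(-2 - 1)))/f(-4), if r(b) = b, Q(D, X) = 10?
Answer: -2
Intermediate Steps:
(r(-2) + Q(11, -4*(-2 - 1)))/f(-4) = (-2 + 10)/(-4) = 8*(-¼) = -2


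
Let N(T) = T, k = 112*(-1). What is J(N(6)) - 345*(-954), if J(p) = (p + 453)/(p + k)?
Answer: 34887321/106 ≈ 3.2913e+5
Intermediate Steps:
k = -112
J(p) = (453 + p)/(-112 + p) (J(p) = (p + 453)/(p - 112) = (453 + p)/(-112 + p))
J(N(6)) - 345*(-954) = (453 + 6)/(-112 + 6) - 345*(-954) = 459/(-106) + 329130 = -1/106*459 + 329130 = -459/106 + 329130 = 34887321/106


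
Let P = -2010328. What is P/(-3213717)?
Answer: 2010328/3213717 ≈ 0.62555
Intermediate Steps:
P/(-3213717) = -2010328/(-3213717) = -2010328*(-1/3213717) = 2010328/3213717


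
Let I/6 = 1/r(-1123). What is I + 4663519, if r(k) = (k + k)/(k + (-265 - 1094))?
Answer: 5237139283/1123 ≈ 4.6635e+6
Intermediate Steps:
r(k) = 2*k/(-1359 + k) (r(k) = (2*k)/(k - 1359) = (2*k)/(-1359 + k) = 2*k/(-1359 + k))
I = 7446/1123 (I = 6/((2*(-1123)/(-1359 - 1123))) = 6/((2*(-1123)/(-2482))) = 6/((2*(-1123)*(-1/2482))) = 6/(1123/1241) = 6*(1241/1123) = 7446/1123 ≈ 6.6305)
I + 4663519 = 7446/1123 + 4663519 = 5237139283/1123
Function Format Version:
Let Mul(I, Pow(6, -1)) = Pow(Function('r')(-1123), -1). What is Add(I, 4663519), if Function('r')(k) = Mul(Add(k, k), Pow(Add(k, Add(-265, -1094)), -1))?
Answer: Rational(5237139283, 1123) ≈ 4.6635e+6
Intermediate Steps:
Function('r')(k) = Mul(2, k, Pow(Add(-1359, k), -1)) (Function('r')(k) = Mul(Mul(2, k), Pow(Add(k, -1359), -1)) = Mul(Mul(2, k), Pow(Add(-1359, k), -1)) = Mul(2, k, Pow(Add(-1359, k), -1)))
I = Rational(7446, 1123) (I = Mul(6, Pow(Mul(2, -1123, Pow(Add(-1359, -1123), -1)), -1)) = Mul(6, Pow(Mul(2, -1123, Pow(-2482, -1)), -1)) = Mul(6, Pow(Mul(2, -1123, Rational(-1, 2482)), -1)) = Mul(6, Pow(Rational(1123, 1241), -1)) = Mul(6, Rational(1241, 1123)) = Rational(7446, 1123) ≈ 6.6305)
Add(I, 4663519) = Add(Rational(7446, 1123), 4663519) = Rational(5237139283, 1123)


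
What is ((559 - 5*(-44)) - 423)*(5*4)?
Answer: 7120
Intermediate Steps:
((559 - 5*(-44)) - 423)*(5*4) = ((559 + 220) - 423)*20 = (779 - 423)*20 = 356*20 = 7120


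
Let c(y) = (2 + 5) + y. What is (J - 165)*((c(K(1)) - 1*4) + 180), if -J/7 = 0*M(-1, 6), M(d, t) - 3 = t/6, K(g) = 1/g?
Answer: -30360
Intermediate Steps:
M(d, t) = 3 + t/6
c(y) = 7 + y
J = 0 (J = -0*(3 + (⅙)*6) = -0*(3 + 1) = -0*4 = -7*0 = 0)
(J - 165)*((c(K(1)) - 1*4) + 180) = (0 - 165)*(((7 + 1/1) - 1*4) + 180) = -165*(((7 + 1) - 4) + 180) = -165*((8 - 4) + 180) = -165*(4 + 180) = -165*184 = -30360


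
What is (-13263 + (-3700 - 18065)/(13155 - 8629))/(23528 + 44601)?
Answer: -60050103/308351854 ≈ -0.19475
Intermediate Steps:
(-13263 + (-3700 - 18065)/(13155 - 8629))/(23528 + 44601) = (-13263 - 21765/4526)/68129 = (-13263 - 21765*1/4526)*(1/68129) = (-13263 - 21765/4526)*(1/68129) = -60050103/4526*1/68129 = -60050103/308351854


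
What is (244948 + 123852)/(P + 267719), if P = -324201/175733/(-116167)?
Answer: 752882165157680/546531617098171 ≈ 1.3776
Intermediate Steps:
P = 324201/20414375411 (P = -324201*1/175733*(-1/116167) = -324201/175733*(-1/116167) = 324201/20414375411 ≈ 1.5881e-5)
(244948 + 123852)/(P + 267719) = (244948 + 123852)/(324201/20414375411 + 267719) = 368800/(5465316170981710/20414375411) = 368800*(20414375411/5465316170981710) = 752882165157680/546531617098171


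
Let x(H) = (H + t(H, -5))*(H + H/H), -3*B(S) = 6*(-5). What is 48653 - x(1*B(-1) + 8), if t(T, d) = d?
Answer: 48406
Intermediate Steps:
B(S) = 10 (B(S) = -2*(-5) = -⅓*(-30) = 10)
x(H) = (1 + H)*(-5 + H) (x(H) = (H - 5)*(H + H/H) = (-5 + H)*(H + 1) = (-5 + H)*(1 + H) = (1 + H)*(-5 + H))
48653 - x(1*B(-1) + 8) = 48653 - (-5 + (1*10 + 8)² - 4*(1*10 + 8)) = 48653 - (-5 + (10 + 8)² - 4*(10 + 8)) = 48653 - (-5 + 18² - 4*18) = 48653 - (-5 + 324 - 72) = 48653 - 1*247 = 48653 - 247 = 48406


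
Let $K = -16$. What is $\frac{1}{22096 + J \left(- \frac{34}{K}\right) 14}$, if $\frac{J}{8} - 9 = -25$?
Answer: $\frac{1}{18288} \approx 5.4681 \cdot 10^{-5}$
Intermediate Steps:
$J = -128$ ($J = 72 + 8 \left(-25\right) = 72 - 200 = -128$)
$\frac{1}{22096 + J \left(- \frac{34}{K}\right) 14} = \frac{1}{22096 + - 128 \left(- \frac{34}{-16}\right) 14} = \frac{1}{22096 + - 128 \left(\left(-34\right) \left(- \frac{1}{16}\right)\right) 14} = \frac{1}{22096 + \left(-128\right) \frac{17}{8} \cdot 14} = \frac{1}{22096 - 3808} = \frac{1}{18288}$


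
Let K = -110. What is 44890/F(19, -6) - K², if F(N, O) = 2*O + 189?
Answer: -2096810/177 ≈ -11846.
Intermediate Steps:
F(N, O) = 189 + 2*O
44890/F(19, -6) - K² = 44890/(189 + 2*(-6)) - 1*(-110)² = 44890/(189 - 12) - 1*12100 = 44890/177 - 12100 = -2096810/177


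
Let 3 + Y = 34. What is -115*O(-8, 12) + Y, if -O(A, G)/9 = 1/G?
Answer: 469/4 ≈ 117.25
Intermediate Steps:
Y = 31 (Y = -3 + 34 = 31)
O(A, G) = -9/G
-115*O(-8, 12) + Y = -(-1035)/12 + 31 = -115*(-3/4) + 31 = 345/4 + 31 = 469/4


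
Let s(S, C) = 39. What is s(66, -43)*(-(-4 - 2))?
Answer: 234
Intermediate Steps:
s(66, -43)*(-(-4 - 2)) = 39*(-(-4 - 2)) = 39*(-1*(-6)) = 39*6 = 234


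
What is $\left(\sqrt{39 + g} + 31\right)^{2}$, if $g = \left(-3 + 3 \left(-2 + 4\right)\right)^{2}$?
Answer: $1009 + 248 \sqrt{3} \approx 1438.5$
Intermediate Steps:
$g = 9$ ($g = \left(-3 + 3 \cdot 2\right)^{2} = \left(-3 + 6\right)^{2} = 3^{2} = 9$)
$\left(\sqrt{39 + g} + 31\right)^{2} = \left(\sqrt{39 + 9} + 31\right)^{2} = \left(\sqrt{48} + 31\right)^{2} = \left(4 \sqrt{3} + 31\right)^{2} = \left(31 + 4 \sqrt{3}\right)^{2}$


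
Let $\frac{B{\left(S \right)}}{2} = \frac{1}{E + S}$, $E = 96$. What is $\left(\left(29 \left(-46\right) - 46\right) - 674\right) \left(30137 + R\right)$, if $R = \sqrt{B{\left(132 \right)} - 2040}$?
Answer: $-61901398 - \frac{1027 i \sqrt{26511726}}{57} \approx -6.1901 \cdot 10^{7} - 92772.0 i$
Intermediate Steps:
$B{\left(S \right)} = \frac{2}{96 + S}$
$R = \frac{i \sqrt{26511726}}{114}$ ($R = \sqrt{\frac{2}{96 + 132} - 2040} = \sqrt{\frac{2}{228} - 2040} = \sqrt{2 \cdot \frac{1}{228} - 2040} = \sqrt{\frac{1}{114} - 2040} = \sqrt{- \frac{232559}{114}} = \frac{i \sqrt{26511726}}{114} \approx 45.166 i$)
$\left(\left(29 \left(-46\right) - 46\right) - 674\right) \left(30137 + R\right) = \left(\left(29 \left(-46\right) - 46\right) - 674\right) \left(30137 + \frac{i \sqrt{26511726}}{114}\right) = \left(\left(-1334 - 46\right) - 674\right) \left(30137 + \frac{i \sqrt{26511726}}{114}\right) = \left(-1380 - 674\right) \left(30137 + \frac{i \sqrt{26511726}}{114}\right) = - 2054 \left(30137 + \frac{i \sqrt{26511726}}{114}\right) = -61901398 - \frac{1027 i \sqrt{26511726}}{57}$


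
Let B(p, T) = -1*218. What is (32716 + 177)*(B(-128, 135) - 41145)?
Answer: -1360553159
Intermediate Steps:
B(p, T) = -218
(32716 + 177)*(B(-128, 135) - 41145) = (32716 + 177)*(-218 - 41145) = 32893*(-41363) = -1360553159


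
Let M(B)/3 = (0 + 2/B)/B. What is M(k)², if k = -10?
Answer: 9/2500 ≈ 0.0036000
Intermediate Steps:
M(B) = 6/B² (M(B) = 3*((0 + 2/B)/B) = 3*((2/B)/B) = 3*(2/B²) = 6/B²)
M(k)² = (6/(-10)²)² = (6*(1/100))² = (3/50)² = 9/2500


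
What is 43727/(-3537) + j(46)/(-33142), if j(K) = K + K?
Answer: -724762819/58611627 ≈ -12.366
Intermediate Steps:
j(K) = 2*K
43727/(-3537) + j(46)/(-33142) = 43727/(-3537) + (2*46)/(-33142) = 43727*(-1/3537) + 92*(-1/33142) = -43727/3537 - 46/16571 = -724762819/58611627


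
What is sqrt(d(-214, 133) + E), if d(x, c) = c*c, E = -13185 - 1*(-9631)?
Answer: sqrt(14135) ≈ 118.89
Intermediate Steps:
E = -3554 (E = -13185 + 9631 = -3554)
d(x, c) = c**2
sqrt(d(-214, 133) + E) = sqrt(133**2 - 3554) = sqrt(17689 - 3554) = sqrt(14135)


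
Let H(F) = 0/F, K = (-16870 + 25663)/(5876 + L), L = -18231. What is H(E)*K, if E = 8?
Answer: 0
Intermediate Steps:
K = -8793/12355 (K = (-16870 + 25663)/(5876 - 18231) = 8793/(-12355) = 8793*(-1/12355) = -8793/12355 ≈ -0.71170)
H(F) = 0
H(E)*K = 0*(-8793/12355) = 0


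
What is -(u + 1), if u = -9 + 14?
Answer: -6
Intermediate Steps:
u = 5
-(u + 1) = -(5 + 1) = -1*6 = -6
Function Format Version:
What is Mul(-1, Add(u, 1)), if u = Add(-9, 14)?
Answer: -6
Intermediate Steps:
u = 5
Mul(-1, Add(u, 1)) = Mul(-1, Add(5, 1)) = Mul(-1, 6) = -6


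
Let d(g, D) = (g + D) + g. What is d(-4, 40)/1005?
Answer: 32/1005 ≈ 0.031841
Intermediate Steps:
d(g, D) = D + 2*g (d(g, D) = (D + g) + g = D + 2*g)
d(-4, 40)/1005 = (40 + 2*(-4))/1005 = (40 - 8)*(1/1005) = 32*(1/1005) = 32/1005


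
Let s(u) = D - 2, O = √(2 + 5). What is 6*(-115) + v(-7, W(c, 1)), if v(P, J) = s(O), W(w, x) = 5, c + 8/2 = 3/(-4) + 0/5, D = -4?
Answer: -696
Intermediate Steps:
c = -19/4 (c = -4 + (3/(-4) + 0/5) = -4 + (3*(-¼) + 0*(⅕)) = -4 + (-¾ + 0) = -4 - ¾ = -19/4 ≈ -4.7500)
O = √7 ≈ 2.6458
s(u) = -6 (s(u) = -4 - 2 = -6)
v(P, J) = -6
6*(-115) + v(-7, W(c, 1)) = 6*(-115) - 6 = -690 - 6 = -696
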